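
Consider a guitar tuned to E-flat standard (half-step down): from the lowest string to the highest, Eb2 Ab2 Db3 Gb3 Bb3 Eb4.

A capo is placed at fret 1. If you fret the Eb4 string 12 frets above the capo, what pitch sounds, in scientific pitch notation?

E5

The capo raises the open Eb4 by 1 semitone to E4; fretting 12 more gives Eb4 + 1 + 12 = Eb4 + 13 semitones = E5.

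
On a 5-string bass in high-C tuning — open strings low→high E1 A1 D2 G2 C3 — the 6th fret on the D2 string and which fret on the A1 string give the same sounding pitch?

Fret 6 on D2 is MIDI 38 + 6 = 44 (G#2). On the A1 string (open MIDI 33), that pitch is 44 − 33 = fret 11.

11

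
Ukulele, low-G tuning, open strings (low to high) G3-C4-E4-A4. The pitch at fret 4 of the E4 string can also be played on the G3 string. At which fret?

13

E4 at fret 4 is E4 + 4 semitones = G#4.
The open G3 string is 9 semitones below the open E4, so the same pitch on the G3 string lies at fret 4 + 9 = 13.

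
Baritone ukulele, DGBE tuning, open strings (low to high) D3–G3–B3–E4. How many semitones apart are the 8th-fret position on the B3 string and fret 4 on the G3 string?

8 semitones

B3 at fret 8 → G4 (MIDI 67); G3 at fret 4 → B3 (MIDI 59).
67 − 59 = 8, so the two pitches are 8 semitones apart, with G4 the higher.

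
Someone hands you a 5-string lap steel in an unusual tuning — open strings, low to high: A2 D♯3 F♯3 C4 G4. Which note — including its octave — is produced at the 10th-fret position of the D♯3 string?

Each fret is one semitone, so D♯3 + 10 = C♯4.
(Equivalently spelled D♭4.)

C♯4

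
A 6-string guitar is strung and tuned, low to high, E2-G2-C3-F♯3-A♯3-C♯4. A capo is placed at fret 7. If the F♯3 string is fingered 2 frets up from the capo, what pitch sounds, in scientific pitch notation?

The capo raises the open F♯3 by 7 semitones to C♯4; fretting 2 more gives F♯3 + 7 + 2 = F♯3 + 9 semitones = D♯4.
(Also written E♭.)

D♯4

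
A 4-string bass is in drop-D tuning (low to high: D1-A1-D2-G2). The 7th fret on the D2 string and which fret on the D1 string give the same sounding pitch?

Fret 7 on D2 is MIDI 38 + 7 = 45 (A2). On the D1 string (open MIDI 26), that pitch is 45 − 26 = fret 19.

19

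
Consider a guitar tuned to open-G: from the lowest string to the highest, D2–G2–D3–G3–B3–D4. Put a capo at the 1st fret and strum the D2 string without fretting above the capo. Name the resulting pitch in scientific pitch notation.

D#2

The capo raises the open D2 by 1 semitone to D#2; fretting 0 more gives D2 + 1 + 0 = D2 + 1 semitone = D#2.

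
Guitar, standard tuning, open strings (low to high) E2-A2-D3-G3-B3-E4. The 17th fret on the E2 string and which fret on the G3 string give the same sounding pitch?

2

E2 at fret 17 is E2 + 17 semitones = A3.
The open G3 string is 15 semitones above the open E2, so the same pitch on the G3 string lies at fret 17 − 15 = 2.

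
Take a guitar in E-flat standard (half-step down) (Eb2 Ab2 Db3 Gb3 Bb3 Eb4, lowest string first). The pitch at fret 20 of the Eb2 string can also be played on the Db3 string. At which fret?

10

Fret 20 on Eb2 is MIDI 39 + 20 = 59 (B3). On the Db3 string (open MIDI 49), that pitch is 59 − 49 = fret 10.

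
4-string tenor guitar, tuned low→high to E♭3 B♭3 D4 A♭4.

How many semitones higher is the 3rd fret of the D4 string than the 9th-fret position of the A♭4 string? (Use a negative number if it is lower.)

-12 semitones

D4 at fret 3 → F4 (MIDI 65); A♭4 at fret 9 → F5 (MIDI 77).
65 − 77 = -12, so the two pitches are 12 semitones apart.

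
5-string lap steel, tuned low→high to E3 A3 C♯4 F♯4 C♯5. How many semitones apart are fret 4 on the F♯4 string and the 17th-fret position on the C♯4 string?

8 semitones

F♯4 at fret 4 → A♯4 (MIDI 70); C♯4 at fret 17 → F♯5 (MIDI 78).
70 − 78 = -8, so the two pitches are 8 semitones apart, with F♯5 the higher.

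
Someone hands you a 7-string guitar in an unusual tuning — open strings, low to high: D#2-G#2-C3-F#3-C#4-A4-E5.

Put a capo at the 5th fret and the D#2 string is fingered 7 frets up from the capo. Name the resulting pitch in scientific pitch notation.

The capo raises the open D#2 by 5 semitones to G#2; fretting 7 more gives D#2 + 5 + 7 = D#2 + 12 semitones = D#3.
(Also written Eb.)

D#3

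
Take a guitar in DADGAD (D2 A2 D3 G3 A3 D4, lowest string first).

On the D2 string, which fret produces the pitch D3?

D3 is 12 semitones above the open D2 (D–D#–E–F–…–C–C#–D), so it sits at fret 12.

12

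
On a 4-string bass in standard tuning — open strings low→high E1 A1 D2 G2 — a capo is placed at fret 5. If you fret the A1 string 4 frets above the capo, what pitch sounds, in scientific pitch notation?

F♯2

The capo raises the open A1 by 5 semitones to D2; fretting 4 more gives A1 + 5 + 4 = A1 + 9 semitones = F♯2.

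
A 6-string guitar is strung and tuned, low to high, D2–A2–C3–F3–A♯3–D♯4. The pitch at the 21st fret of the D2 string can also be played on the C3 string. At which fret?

D2 at fret 21 is D2 + 21 semitones = B3.
The open C3 string is 10 semitones above the open D2, so the same pitch on the C3 string lies at fret 21 − 10 = 11.

11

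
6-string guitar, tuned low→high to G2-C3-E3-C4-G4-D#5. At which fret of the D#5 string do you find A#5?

7

A#5 is 7 semitones above the open D#5 (D#–E–F–F#–G–G#–A–A#), so it sits at fret 7.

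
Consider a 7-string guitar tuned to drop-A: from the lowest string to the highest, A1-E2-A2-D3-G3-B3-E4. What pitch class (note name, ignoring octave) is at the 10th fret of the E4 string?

D

E4 is MIDI 64. Adding 10 gives 74; 74 mod 12 = 2, i.e. D.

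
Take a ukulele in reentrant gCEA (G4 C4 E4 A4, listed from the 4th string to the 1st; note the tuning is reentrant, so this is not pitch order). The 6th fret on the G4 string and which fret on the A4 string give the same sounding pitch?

Fret 6 on G4 is MIDI 67 + 6 = 73 (C#5). On the A4 string (open MIDI 69), that pitch is 73 − 69 = fret 4.

4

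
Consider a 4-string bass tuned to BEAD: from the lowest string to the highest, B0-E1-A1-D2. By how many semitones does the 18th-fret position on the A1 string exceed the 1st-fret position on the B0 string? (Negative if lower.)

A1 at fret 18 → D#3 (MIDI 51); B0 at fret 1 → C1 (MIDI 24).
51 − 24 = 27, so the two pitches are 27 semitones apart.

27 semitones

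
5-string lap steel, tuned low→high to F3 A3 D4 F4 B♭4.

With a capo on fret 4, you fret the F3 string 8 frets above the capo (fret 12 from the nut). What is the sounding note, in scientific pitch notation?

F4

The capo raises the open F3 by 4 semitones to A3; fretting 8 more gives F3 + 4 + 8 = F3 + 12 semitones = F4.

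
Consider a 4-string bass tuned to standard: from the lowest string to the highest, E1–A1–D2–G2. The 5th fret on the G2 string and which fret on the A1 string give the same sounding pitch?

G2 at fret 5 is G2 + 5 semitones = C3.
The open A1 string is 10 semitones below the open G2, so the same pitch on the A1 string lies at fret 5 + 10 = 15.

15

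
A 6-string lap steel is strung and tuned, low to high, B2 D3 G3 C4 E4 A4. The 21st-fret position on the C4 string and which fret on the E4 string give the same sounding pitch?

C4 at fret 21 is C4 + 21 semitones = A5.
The open E4 string is 4 semitones above the open C4, so the same pitch on the E4 string lies at fret 21 − 4 = 17.

17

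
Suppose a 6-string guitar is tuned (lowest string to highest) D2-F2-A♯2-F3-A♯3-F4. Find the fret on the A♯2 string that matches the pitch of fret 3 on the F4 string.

22

F4 at fret 3 is F4 + 3 semitones = G♯4.
The open A♯2 string is 19 semitones below the open F4, so the same pitch on the A♯2 string lies at fret 3 + 19 = 22.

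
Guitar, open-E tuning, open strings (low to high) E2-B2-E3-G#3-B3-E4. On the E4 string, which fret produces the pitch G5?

15

G5 is 15 semitones above the open E4 (E–F–F#–G–…–F–F#–G), so it sits at fret 15.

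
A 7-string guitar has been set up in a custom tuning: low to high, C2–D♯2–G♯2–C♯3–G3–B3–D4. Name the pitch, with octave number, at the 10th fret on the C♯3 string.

B3

The open C♯3 string plus 10 semitones: C#–D–D#–E–…–A–A#–B.
No B→C boundary is crossed, so the octave stays at 3.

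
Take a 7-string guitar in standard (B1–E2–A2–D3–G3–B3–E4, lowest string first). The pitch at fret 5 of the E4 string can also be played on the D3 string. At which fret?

E4 at fret 5 is E4 + 5 semitones = A4.
The open D3 string is 14 semitones below the open E4, so the same pitch on the D3 string lies at fret 5 + 14 = 19.

19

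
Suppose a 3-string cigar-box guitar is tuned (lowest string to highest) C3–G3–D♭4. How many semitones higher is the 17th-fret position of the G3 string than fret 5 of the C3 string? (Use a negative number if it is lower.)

G3 at fret 17 → C5 (MIDI 72); C3 at fret 5 → F3 (MIDI 53).
72 − 53 = 19, so the two pitches are 19 semitones apart.

19 semitones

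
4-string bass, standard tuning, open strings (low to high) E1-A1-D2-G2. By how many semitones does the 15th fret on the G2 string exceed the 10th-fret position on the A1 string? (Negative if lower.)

G2 at fret 15 → A#3 (MIDI 58); A1 at fret 10 → G2 (MIDI 43).
58 − 43 = 15, so the two pitches are 15 semitones apart.

15 semitones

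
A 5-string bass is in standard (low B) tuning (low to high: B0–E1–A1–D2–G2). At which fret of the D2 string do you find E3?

14

E3 is 14 semitones above the open D2 (D–D#–E–F–…–D–D#–E), so it sits at fret 14.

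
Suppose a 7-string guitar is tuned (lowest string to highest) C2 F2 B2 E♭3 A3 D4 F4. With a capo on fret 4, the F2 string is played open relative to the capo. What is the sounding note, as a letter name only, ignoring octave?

A

The capo raises the open F2 by 4 semitones to A2; fretting 0 more gives F2 + 4 + 0 = F2 + 4 semitones, landing on A.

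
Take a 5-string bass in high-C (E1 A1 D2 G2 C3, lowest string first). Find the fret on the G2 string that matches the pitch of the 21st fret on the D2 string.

Fret 21 on D2 is MIDI 38 + 21 = 59 (B3). On the G2 string (open MIDI 43), that pitch is 59 − 43 = fret 16.

16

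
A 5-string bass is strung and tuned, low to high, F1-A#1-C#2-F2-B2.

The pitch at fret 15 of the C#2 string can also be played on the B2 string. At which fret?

5

C#2 at fret 15 is C#2 + 15 semitones = E3.
The open B2 string is 10 semitones above the open C#2, so the same pitch on the B2 string lies at fret 15 − 10 = 5.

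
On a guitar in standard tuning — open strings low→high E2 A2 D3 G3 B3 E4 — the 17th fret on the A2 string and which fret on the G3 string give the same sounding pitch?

Fret 17 on A2 is MIDI 45 + 17 = 62 (D4). On the G3 string (open MIDI 55), that pitch is 62 − 55 = fret 7.

7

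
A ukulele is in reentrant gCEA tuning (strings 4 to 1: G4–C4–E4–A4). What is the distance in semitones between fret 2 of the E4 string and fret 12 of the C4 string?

6 semitones

E4 at fret 2 → F#4 (MIDI 66); C4 at fret 12 → C5 (MIDI 72).
66 − 72 = -6, so the two pitches are 6 semitones apart, with C5 the higher.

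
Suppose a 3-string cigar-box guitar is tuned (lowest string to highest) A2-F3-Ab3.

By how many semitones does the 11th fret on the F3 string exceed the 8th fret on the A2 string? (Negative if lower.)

F3 at fret 11 → E4 (MIDI 64); A2 at fret 8 → F3 (MIDI 53).
64 − 53 = 11, so the two pitches are 11 semitones apart.

11 semitones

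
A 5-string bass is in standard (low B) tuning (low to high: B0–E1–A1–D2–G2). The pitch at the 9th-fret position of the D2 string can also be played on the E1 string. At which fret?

Fret 9 on D2 is MIDI 38 + 9 = 47 (B2). On the E1 string (open MIDI 28), that pitch is 47 − 28 = fret 19.

19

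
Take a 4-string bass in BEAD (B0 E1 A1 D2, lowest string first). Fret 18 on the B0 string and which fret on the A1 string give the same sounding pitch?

Fret 18 on B0 is MIDI 23 + 18 = 41 (F2). On the A1 string (open MIDI 33), that pitch is 41 − 33 = fret 8.

8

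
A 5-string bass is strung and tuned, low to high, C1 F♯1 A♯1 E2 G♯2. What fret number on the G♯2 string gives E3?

8

E3 is 8 semitones above the open G♯2 (G#–A–A#–B–C–C#–D–D#–E), so it sits at fret 8.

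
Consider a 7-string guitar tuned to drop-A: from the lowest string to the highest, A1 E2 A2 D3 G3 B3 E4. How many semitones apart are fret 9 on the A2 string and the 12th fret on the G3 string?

13 semitones

A2 at fret 9 → F#3 (MIDI 54); G3 at fret 12 → G4 (MIDI 67).
54 − 67 = -13, so the two pitches are 13 semitones apart, with G4 the higher.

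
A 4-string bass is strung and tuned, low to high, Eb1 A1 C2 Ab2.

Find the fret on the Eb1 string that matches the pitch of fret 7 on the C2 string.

16

Fret 7 on C2 is MIDI 36 + 7 = 43 (G2). On the Eb1 string (open MIDI 27), that pitch is 43 − 27 = fret 16.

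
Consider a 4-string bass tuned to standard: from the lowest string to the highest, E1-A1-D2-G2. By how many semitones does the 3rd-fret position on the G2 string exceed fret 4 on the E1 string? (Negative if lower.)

14 semitones

G2 at fret 3 → A#2 (MIDI 46); E1 at fret 4 → G#1 (MIDI 32).
46 − 32 = 14, so the two pitches are 14 semitones apart.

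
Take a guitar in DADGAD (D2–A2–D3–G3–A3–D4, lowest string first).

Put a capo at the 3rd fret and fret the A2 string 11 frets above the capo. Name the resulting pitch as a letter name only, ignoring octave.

B

The capo raises the open A2 by 3 semitones to C3; fretting 11 more gives A2 + 3 + 11 = A2 + 14 semitones, landing on B.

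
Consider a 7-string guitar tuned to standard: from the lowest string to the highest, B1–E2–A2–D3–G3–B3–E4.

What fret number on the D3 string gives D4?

12

D4 is 12 semitones above the open D3 (D–D#–E–F–…–C–C#–D), so it sits at fret 12.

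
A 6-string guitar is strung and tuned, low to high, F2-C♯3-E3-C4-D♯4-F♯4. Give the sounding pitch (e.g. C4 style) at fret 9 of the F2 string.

F2 is MIDI 41. Adding 9 gives 50, which is D3.

D3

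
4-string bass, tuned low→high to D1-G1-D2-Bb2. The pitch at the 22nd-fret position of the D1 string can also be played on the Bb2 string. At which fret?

2

Fret 22 on D1 is MIDI 26 + 22 = 48 (C3). On the Bb2 string (open MIDI 46), that pitch is 48 − 46 = fret 2.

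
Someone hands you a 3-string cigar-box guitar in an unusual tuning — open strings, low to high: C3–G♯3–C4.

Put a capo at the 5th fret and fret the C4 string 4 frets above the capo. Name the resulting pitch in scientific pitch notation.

The capo raises the open C4 by 5 semitones to F4; fretting 4 more gives C4 + 5 + 4 = C4 + 9 semitones = A4.

A4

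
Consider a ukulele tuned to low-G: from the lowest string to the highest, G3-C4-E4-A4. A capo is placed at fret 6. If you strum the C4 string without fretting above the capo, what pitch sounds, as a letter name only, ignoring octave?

The capo raises the open C4 by 6 semitones to F#4; fretting 0 more gives C4 + 6 + 0 = C4 + 6 semitones, landing on F#.
(Also written Gb.)

F#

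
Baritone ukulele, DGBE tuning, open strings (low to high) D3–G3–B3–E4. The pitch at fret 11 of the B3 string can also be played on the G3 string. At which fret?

Fret 11 on B3 is MIDI 59 + 11 = 70 (A♯4). On the G3 string (open MIDI 55), that pitch is 70 − 55 = fret 15.

15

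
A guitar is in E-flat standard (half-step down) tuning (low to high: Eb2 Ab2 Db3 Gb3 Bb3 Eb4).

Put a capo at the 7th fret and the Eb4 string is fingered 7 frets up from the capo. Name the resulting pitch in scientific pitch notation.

F5

The capo raises the open Eb4 by 7 semitones to Bb4; fretting 7 more gives Eb4 + 7 + 7 = Eb4 + 14 semitones = F5.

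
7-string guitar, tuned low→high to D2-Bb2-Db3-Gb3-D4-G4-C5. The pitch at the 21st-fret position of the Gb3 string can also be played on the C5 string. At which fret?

Gb3 at fret 21 is Gb3 + 21 semitones = Eb5.
The open C5 string is 18 semitones above the open Gb3, so the same pitch on the C5 string lies at fret 21 − 18 = 3.

3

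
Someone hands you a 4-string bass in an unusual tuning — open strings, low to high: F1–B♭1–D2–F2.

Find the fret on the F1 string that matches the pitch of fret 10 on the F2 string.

22

Fret 10 on F2 is MIDI 41 + 10 = 51 (E♭3). On the F1 string (open MIDI 29), that pitch is 51 − 29 = fret 22.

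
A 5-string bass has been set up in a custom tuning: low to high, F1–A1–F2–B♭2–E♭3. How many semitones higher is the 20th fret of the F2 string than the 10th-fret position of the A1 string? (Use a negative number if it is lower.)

F2 at fret 20 → D♭4 (MIDI 61); A1 at fret 10 → G2 (MIDI 43).
61 − 43 = 18, so the two pitches are 18 semitones apart.

18 semitones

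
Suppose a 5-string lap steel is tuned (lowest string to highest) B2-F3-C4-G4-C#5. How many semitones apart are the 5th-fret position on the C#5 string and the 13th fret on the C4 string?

C#5 at fret 5 → F#5 (MIDI 78); C4 at fret 13 → C#5 (MIDI 73).
78 − 73 = 5, so the two pitches are 5 semitones apart, with F#5 the higher.

5 semitones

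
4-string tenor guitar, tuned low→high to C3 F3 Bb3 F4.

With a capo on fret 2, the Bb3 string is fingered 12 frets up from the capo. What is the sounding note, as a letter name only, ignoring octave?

C

The capo raises the open Bb3 by 2 semitones to C4; fretting 12 more gives Bb3 + 2 + 12 = Bb3 + 14 semitones, landing on C.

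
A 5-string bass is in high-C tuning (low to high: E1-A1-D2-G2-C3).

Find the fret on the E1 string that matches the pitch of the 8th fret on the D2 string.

D2 at fret 8 is D2 + 8 semitones = A#2.
The open E1 string is 10 semitones below the open D2, so the same pitch on the E1 string lies at fret 8 + 10 = 18.

18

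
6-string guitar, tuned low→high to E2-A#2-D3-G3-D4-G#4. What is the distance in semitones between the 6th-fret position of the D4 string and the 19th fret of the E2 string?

D4 at fret 6 → G#4 (MIDI 68); E2 at fret 19 → B3 (MIDI 59).
68 − 59 = 9, so the two pitches are 9 semitones apart, with G#4 the higher.

9 semitones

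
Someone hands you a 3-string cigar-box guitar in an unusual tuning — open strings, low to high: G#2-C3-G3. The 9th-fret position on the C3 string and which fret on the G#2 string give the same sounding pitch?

Fret 9 on C3 is MIDI 48 + 9 = 57 (A3). On the G#2 string (open MIDI 44), that pitch is 57 − 44 = fret 13.

13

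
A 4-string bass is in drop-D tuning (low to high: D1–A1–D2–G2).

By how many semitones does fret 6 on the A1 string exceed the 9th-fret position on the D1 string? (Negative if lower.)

4 semitones

A1 at fret 6 → D#2 (MIDI 39); D1 at fret 9 → B1 (MIDI 35).
39 − 35 = 4, so the two pitches are 4 semitones apart.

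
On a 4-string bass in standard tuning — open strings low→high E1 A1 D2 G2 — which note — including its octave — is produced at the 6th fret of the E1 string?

The open E1 string plus 6 semitones: E–F–F#–G–G#–A–A#.
No B→C boundary is crossed, so the octave stays at 1.

A#1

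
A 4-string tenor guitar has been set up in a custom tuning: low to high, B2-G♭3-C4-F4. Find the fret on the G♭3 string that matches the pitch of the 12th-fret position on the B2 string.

5

Fret 12 on B2 is MIDI 47 + 12 = 59 (B3). On the G♭3 string (open MIDI 54), that pitch is 59 − 54 = fret 5.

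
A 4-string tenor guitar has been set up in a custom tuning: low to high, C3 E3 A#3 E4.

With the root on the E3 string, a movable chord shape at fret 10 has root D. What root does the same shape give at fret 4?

Moving from fret 10 to fret 4 shifts the root by -6 semitones.
D down 6 semitones is G#.

G#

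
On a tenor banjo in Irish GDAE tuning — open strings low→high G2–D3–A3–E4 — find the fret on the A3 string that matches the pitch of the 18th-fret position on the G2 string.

Fret 18 on G2 is MIDI 43 + 18 = 61 (C#4). On the A3 string (open MIDI 57), that pitch is 61 − 57 = fret 4.

4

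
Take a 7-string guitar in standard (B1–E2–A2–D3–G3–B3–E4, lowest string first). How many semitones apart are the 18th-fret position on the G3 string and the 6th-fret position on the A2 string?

22 semitones

G3 at fret 18 → C#5 (MIDI 73); A2 at fret 6 → D#3 (MIDI 51).
73 − 51 = 22, so the two pitches are 22 semitones apart, with C#5 the higher.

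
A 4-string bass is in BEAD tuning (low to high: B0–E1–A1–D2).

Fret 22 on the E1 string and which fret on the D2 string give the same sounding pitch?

E1 at fret 22 is E1 + 22 semitones = D3.
The open D2 string is 10 semitones above the open E1, so the same pitch on the D2 string lies at fret 22 − 10 = 12.

12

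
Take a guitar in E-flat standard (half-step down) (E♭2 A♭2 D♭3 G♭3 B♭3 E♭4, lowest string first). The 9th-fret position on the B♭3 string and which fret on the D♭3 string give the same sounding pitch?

B♭3 at fret 9 is B♭3 + 9 semitones = G4.
The open D♭3 string is 9 semitones below the open B♭3, so the same pitch on the D♭3 string lies at fret 9 + 9 = 18.

18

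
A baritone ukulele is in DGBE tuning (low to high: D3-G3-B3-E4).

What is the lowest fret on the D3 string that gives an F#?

4

From D3, count semitones up the chromatic scale until reaching F#: D–D#–E–F–F# — 4 steps.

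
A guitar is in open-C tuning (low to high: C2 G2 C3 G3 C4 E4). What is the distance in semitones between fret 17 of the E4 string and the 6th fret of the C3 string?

27 semitones

E4 at fret 17 → A5 (MIDI 81); C3 at fret 6 → F#3 (MIDI 54).
81 − 54 = 27, so the two pitches are 27 semitones apart, with A5 the higher.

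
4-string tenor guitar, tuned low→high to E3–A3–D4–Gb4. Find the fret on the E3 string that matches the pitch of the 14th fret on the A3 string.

19

A3 at fret 14 is A3 + 14 semitones = B4.
The open E3 string is 5 semitones below the open A3, so the same pitch on the E3 string lies at fret 14 + 5 = 19.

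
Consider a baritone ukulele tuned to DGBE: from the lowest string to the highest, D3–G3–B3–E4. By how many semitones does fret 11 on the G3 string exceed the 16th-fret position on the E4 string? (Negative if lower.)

-14 semitones

G3 at fret 11 → F#4 (MIDI 66); E4 at fret 16 → G#5 (MIDI 80).
66 − 80 = -14, so the two pitches are 14 semitones apart.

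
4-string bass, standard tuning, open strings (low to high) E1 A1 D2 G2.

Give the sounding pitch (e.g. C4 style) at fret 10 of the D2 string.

C3

Each fret is one semitone, so D2 + 10 = C3.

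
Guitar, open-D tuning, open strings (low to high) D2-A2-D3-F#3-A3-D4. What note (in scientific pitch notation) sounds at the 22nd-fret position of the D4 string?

C6

Each fret is one semitone, so D4 + 22 = C6.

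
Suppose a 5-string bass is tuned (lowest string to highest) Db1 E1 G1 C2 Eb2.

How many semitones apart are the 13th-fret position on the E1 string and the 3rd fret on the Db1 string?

E1 at fret 13 → F2 (MIDI 41); Db1 at fret 3 → E1 (MIDI 28).
41 − 28 = 13, so the two pitches are 13 semitones apart, with F2 the higher.

13 semitones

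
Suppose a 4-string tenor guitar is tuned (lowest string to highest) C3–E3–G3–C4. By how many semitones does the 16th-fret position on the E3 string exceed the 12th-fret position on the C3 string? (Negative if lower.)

8 semitones

E3 at fret 16 → G#4 (MIDI 68); C3 at fret 12 → C4 (MIDI 60).
68 − 60 = 8, so the two pitches are 8 semitones apart.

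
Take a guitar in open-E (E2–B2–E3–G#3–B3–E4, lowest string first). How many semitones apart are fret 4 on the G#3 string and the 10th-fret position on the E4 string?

G#3 at fret 4 → C4 (MIDI 60); E4 at fret 10 → D5 (MIDI 74).
60 − 74 = -14, so the two pitches are 14 semitones apart, with D5 the higher.

14 semitones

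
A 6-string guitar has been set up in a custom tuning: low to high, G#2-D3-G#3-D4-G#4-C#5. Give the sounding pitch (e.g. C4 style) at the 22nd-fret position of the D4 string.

C6

The open D4 string plus 22 semitones: D–D#–E–F–…–A#–B–C.
The walk passes from B into C 2 times, so the octave number goes from 4 to 6.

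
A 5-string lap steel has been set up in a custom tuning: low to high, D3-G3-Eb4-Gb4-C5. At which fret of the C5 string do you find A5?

A5 is 9 semitones above the open C5 (C–Db–D–Eb–E–F–Gb–G–Ab–A), so it sits at fret 9.

9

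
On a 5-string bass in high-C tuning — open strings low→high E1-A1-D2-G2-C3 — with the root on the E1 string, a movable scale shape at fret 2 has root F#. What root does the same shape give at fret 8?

C

Moving from fret 2 to fret 8 shifts the root by 6 semitones.
F# up 6 semitones is C.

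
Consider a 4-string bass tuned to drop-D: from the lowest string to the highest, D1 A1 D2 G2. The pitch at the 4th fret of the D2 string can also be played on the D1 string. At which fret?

Fret 4 on D2 is MIDI 38 + 4 = 42 (F#2). On the D1 string (open MIDI 26), that pitch is 42 − 26 = fret 16.

16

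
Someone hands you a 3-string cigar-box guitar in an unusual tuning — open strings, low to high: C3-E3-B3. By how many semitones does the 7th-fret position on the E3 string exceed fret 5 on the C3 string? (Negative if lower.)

E3 at fret 7 → B3 (MIDI 59); C3 at fret 5 → F3 (MIDI 53).
59 − 53 = 6, so the two pitches are 6 semitones apart.

6 semitones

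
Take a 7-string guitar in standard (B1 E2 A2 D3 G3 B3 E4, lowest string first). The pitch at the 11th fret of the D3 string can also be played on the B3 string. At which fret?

D3 at fret 11 is D3 + 11 semitones = C#4.
The open B3 string is 9 semitones above the open D3, so the same pitch on the B3 string lies at fret 11 − 9 = 2.

2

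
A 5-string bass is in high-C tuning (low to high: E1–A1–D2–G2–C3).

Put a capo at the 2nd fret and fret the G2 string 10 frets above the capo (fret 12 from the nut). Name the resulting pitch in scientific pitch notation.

G3

The capo raises the open G2 by 2 semitones to A2; fretting 10 more gives G2 + 2 + 10 = G2 + 12 semitones = G3.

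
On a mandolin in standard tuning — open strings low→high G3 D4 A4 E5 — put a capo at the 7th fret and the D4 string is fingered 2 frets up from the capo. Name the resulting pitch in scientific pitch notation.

The capo raises the open D4 by 7 semitones to A4; fretting 2 more gives D4 + 7 + 2 = D4 + 9 semitones = B4.

B4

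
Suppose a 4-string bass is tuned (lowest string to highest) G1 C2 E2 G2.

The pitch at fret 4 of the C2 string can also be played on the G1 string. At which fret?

Fret 4 on C2 is MIDI 36 + 4 = 40 (E2). On the G1 string (open MIDI 31), that pitch is 40 − 31 = fret 9.

9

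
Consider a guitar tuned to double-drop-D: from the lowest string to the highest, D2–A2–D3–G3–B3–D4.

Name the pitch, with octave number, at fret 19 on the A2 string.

E4

Each fret is one semitone, so A2 + 19 = E4.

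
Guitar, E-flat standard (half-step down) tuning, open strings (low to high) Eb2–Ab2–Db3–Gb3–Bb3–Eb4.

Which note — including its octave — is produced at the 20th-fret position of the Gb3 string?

Gb3 is MIDI 54. Adding 20 gives 74, which is D5.

D5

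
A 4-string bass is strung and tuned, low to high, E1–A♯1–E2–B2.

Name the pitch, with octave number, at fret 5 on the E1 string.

The open E1 string plus 5 semitones: E–F–F#–G–G#–A.
No B→C boundary is crossed, so the octave stays at 1.

A1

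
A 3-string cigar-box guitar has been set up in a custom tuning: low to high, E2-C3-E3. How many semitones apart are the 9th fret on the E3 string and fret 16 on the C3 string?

E3 at fret 9 → C♯4 (MIDI 61); C3 at fret 16 → E4 (MIDI 64).
61 − 64 = -3, so the two pitches are 3 semitones apart, with E4 the higher.

3 semitones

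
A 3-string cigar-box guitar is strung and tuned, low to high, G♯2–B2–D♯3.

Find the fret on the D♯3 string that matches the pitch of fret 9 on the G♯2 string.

2

Fret 9 on G♯2 is MIDI 44 + 9 = 53 (F3). On the D♯3 string (open MIDI 51), that pitch is 53 − 51 = fret 2.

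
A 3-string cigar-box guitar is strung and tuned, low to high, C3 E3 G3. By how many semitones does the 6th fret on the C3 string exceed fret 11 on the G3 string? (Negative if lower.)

-12 semitones

C3 at fret 6 → Gb3 (MIDI 54); G3 at fret 11 → Gb4 (MIDI 66).
54 − 66 = -12, so the two pitches are 12 semitones apart.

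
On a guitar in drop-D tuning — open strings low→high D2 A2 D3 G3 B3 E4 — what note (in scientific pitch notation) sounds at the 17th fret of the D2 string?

D2 is MIDI 38. Adding 17 gives 55, which is G3.

G3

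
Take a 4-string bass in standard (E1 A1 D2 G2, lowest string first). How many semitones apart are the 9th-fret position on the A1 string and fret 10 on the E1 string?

A1 at fret 9 → F#2 (MIDI 42); E1 at fret 10 → D2 (MIDI 38).
42 − 38 = 4, so the two pitches are 4 semitones apart, with F#2 the higher.

4 semitones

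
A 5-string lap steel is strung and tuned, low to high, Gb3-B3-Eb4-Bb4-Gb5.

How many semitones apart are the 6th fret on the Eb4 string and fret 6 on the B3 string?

Eb4 at fret 6 → A4 (MIDI 69); B3 at fret 6 → F4 (MIDI 65).
69 − 65 = 4, so the two pitches are 4 semitones apart, with A4 the higher.

4 semitones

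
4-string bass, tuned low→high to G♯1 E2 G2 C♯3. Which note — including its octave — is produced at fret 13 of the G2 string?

G♯3

Each fret is one semitone, so G2 + 13 = G♯3.
(Equivalently spelled A♭3.)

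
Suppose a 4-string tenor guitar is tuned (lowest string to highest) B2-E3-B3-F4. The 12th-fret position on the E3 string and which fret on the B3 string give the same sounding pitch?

5

Fret 12 on E3 is MIDI 52 + 12 = 64 (E4). On the B3 string (open MIDI 59), that pitch is 64 − 59 = fret 5.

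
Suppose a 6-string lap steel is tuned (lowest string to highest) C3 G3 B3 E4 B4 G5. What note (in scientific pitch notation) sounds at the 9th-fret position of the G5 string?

E6

Each fret is one semitone, so G5 + 9 = E6.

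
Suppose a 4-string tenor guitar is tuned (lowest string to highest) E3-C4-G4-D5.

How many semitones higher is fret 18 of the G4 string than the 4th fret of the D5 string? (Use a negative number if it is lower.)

7 semitones

G4 at fret 18 → C#6 (MIDI 85); D5 at fret 4 → F#5 (MIDI 78).
85 − 78 = 7, so the two pitches are 7 semitones apart.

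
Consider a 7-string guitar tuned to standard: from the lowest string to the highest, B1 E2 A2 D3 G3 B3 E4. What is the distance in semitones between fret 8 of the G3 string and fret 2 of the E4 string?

G3 at fret 8 → D♯4 (MIDI 63); E4 at fret 2 → F♯4 (MIDI 66).
63 − 66 = -3, so the two pitches are 3 semitones apart, with F♯4 the higher.

3 semitones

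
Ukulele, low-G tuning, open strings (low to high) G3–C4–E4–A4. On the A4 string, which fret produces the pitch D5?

5

D5 is 5 semitones above the open A4 (A–A#–B–C–C#–D), so it sits at fret 5.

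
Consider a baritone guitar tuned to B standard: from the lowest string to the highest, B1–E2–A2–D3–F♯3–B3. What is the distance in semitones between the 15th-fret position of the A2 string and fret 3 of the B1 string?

22 semitones

A2 at fret 15 → C4 (MIDI 60); B1 at fret 3 → D2 (MIDI 38).
60 − 38 = 22, so the two pitches are 22 semitones apart, with C4 the higher.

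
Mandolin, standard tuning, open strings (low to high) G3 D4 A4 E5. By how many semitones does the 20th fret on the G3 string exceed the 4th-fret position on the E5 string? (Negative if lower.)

-5 semitones

G3 at fret 20 → D♯5 (MIDI 75); E5 at fret 4 → G♯5 (MIDI 80).
75 − 80 = -5, so the two pitches are 5 semitones apart.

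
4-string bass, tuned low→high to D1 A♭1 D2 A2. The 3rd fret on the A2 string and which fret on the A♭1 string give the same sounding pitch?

16

Fret 3 on A2 is MIDI 45 + 3 = 48 (C3). On the A♭1 string (open MIDI 32), that pitch is 48 − 32 = fret 16.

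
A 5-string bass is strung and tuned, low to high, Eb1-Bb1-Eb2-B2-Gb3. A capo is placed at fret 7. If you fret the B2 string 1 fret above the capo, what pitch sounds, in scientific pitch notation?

The capo raises the open B2 by 7 semitones to Gb3; fretting 1 more gives B2 + 7 + 1 = B2 + 8 semitones = G3.

G3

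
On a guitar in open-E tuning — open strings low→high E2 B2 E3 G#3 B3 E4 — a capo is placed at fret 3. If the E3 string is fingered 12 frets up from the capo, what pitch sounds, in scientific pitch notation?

The capo raises the open E3 by 3 semitones to G3; fretting 12 more gives E3 + 3 + 12 = E3 + 15 semitones = G4.

G4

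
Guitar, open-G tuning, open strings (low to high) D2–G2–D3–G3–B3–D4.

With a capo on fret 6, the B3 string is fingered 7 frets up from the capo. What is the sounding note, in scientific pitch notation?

The capo raises the open B3 by 6 semitones to F4; fretting 7 more gives B3 + 6 + 7 = B3 + 13 semitones = C5.

C5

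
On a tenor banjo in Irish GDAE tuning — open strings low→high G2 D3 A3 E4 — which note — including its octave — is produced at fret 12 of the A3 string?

A3 is MIDI 57. Adding 12 gives 69, which is A4.

A4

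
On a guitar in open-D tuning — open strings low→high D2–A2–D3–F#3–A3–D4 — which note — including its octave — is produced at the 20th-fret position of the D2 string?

D2 is MIDI 38. Adding 20 gives 58, which is A#3.
(Equivalently spelled Bb3.)

A#3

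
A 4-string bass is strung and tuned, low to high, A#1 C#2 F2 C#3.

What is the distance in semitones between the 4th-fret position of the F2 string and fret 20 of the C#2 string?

F2 at fret 4 → A2 (MIDI 45); C#2 at fret 20 → A3 (MIDI 57).
45 − 57 = -12, so the two pitches are 12 semitones apart, with A3 the higher.

12 semitones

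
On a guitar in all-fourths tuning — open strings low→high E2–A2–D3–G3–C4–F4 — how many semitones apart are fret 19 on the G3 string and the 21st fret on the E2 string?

13 semitones

G3 at fret 19 → D5 (MIDI 74); E2 at fret 21 → C#4 (MIDI 61).
74 − 61 = 13, so the two pitches are 13 semitones apart, with D5 the higher.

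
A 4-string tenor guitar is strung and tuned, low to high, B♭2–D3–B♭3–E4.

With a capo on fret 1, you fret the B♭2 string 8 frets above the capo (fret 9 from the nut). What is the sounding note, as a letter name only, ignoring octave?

G

The capo raises the open B♭2 by 1 semitone to B2; fretting 8 more gives B♭2 + 1 + 8 = B♭2 + 9 semitones, landing on G.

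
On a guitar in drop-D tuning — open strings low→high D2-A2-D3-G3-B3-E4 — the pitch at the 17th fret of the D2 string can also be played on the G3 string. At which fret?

Fret 17 on D2 is MIDI 38 + 17 = 55 (G3). On the G3 string (open MIDI 55), that pitch is 55 − 55 = fret 0.

0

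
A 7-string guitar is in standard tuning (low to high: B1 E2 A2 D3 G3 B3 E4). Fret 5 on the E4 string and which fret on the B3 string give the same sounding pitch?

10

E4 at fret 5 is E4 + 5 semitones = A4.
The open B3 string is 5 semitones below the open E4, so the same pitch on the B3 string lies at fret 5 + 5 = 10.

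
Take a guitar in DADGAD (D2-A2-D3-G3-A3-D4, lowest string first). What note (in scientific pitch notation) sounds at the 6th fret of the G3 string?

C#4

G3 is MIDI 55. Adding 6 gives 61, which is C#4.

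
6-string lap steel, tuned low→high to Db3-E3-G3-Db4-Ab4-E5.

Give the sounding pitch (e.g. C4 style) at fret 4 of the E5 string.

Ab5

E5 is MIDI 76. Adding 4 gives 80, which is Ab5.
(Equivalently spelled G#5.)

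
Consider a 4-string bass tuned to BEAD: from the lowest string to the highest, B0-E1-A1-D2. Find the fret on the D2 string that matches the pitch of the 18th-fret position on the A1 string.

Fret 18 on A1 is MIDI 33 + 18 = 51 (D#3). On the D2 string (open MIDI 38), that pitch is 51 − 38 = fret 13.

13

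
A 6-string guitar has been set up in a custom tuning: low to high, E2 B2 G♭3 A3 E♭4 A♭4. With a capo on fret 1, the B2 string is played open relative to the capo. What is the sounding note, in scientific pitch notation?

C3

The capo raises the open B2 by 1 semitone to C3; fretting 0 more gives B2 + 1 + 0 = B2 + 1 semitone = C3.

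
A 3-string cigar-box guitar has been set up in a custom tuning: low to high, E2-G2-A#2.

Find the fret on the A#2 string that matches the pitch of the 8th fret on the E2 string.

2

Fret 8 on E2 is MIDI 40 + 8 = 48 (C3). On the A#2 string (open MIDI 46), that pitch is 48 − 46 = fret 2.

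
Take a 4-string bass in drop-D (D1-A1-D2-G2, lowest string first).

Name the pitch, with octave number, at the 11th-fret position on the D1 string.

C#2

D1 is MIDI 26. Adding 11 gives 37, which is C#2.
(Equivalently spelled Db2.)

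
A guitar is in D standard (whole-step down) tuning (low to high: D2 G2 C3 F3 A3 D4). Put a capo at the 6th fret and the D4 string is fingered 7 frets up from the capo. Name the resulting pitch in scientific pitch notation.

The capo raises the open D4 by 6 semitones to G♯4; fretting 7 more gives D4 + 6 + 7 = D4 + 13 semitones = D♯5.
(Also written E♭.)

D♯5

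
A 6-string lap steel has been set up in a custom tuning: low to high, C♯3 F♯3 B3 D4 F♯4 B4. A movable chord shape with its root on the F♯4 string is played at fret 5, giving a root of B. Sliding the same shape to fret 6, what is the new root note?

C

Moving from fret 5 to fret 6 shifts the root by 1 semitone.
B up 1 semitone is C.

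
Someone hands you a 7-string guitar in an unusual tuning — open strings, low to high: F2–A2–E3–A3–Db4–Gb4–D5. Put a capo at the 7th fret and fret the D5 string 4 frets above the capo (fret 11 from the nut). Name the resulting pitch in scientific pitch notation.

The capo raises the open D5 by 7 semitones to A5; fretting 4 more gives D5 + 7 + 4 = D5 + 11 semitones = Db6.
(Also written C#.)

Db6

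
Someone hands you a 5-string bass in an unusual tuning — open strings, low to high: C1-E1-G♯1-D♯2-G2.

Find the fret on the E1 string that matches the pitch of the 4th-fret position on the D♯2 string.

D♯2 at fret 4 is D♯2 + 4 semitones = G2.
The open E1 string is 11 semitones below the open D♯2, so the same pitch on the E1 string lies at fret 4 + 11 = 15.

15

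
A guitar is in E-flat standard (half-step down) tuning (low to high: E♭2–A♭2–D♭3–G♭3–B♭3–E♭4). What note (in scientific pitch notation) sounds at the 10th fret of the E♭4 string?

D♭5

E♭4 is MIDI 63. Adding 10 gives 73, which is D♭5.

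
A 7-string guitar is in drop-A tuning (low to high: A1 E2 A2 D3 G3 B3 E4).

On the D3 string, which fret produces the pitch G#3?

G#3 is 6 semitones above the open D3 (D–D#–E–F–F#–G–G#), so it sits at fret 6.

6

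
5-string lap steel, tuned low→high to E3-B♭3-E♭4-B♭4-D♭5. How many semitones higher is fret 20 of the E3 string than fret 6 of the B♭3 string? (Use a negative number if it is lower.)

8 semitones

E3 at fret 20 → C5 (MIDI 72); B♭3 at fret 6 → E4 (MIDI 64).
72 − 64 = 8, so the two pitches are 8 semitones apart.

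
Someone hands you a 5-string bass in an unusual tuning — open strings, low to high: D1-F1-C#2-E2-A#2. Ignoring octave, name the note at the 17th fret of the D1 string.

The open D1 string plus 17 semitones: D–D#–E–F–…–F–F#–G.

G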